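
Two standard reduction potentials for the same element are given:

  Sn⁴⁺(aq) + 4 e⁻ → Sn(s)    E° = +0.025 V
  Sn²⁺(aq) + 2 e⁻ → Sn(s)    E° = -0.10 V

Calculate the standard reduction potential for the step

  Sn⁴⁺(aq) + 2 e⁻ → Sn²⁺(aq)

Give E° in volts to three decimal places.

Sequential free energies add, so n₃E°₃ = n₁E°₁ + n₂E°₂.
With n₃ = 4, and the known step contributing 2×(-0.10) V, the unknown satisfies 2·E° = 4×(+0.025) − 2×(-0.10) = +0.300.
E° = +0.300 / 2 = +0.150 V.

+0.150 V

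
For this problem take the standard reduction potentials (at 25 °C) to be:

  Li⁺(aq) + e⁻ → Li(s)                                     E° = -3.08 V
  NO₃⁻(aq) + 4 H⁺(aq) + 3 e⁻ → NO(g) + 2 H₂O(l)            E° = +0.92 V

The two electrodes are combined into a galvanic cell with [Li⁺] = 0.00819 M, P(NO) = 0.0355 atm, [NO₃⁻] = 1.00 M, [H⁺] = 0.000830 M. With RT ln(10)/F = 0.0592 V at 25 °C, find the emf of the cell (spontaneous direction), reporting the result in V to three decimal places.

NO₃⁻/NO is the cathode (higher E°), Li⁺/Li the anode: E°cell = +0.92 − (-3.08) = +4.00 V, n = 3.
Overall: NO₃⁻(aq) + 4 H⁺(aq) + 3 Li(s) → NO(g) + 2 H₂O(l) + 3 Li⁺(aq)
Q = P(NO)·[Li⁺]^3 / ([NO₃⁻]·[H⁺]^4); log Q = 4.614.
E = E° − (0.0592/n) log Q = +4.00 − (0.0592/3)(4.614) = +3.909 V.

+3.909 V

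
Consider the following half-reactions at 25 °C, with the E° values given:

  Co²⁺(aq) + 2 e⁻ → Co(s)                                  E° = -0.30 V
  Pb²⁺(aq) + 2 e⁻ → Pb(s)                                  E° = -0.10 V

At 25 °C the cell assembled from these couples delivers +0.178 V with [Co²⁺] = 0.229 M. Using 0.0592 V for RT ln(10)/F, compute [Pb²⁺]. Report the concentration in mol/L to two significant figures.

0.041 M

Pb²⁺/Pb is the cathode, Co²⁺/Co the anode: E°cell = +0.20 V, n = 2.
Overall reaction: Pb²⁺(aq) + Co(s) → Pb(s) + Co²⁺(aq); Q = [Co²⁺]^1/[Pb²⁺]^1.
From E = E° − (0.0592/n) log Q: log Q = (E° − E)·n/0.0592 = (+0.20 − (+0.178))·2/0.0592 = 0.7432.
So 1·log[Pb²⁺] = 1·log(0.229) − log Q = -0.6402 − (0.7432) = -1.3834; [Pb²⁺] = 10^(-1.3834) ≈ 0.041 M.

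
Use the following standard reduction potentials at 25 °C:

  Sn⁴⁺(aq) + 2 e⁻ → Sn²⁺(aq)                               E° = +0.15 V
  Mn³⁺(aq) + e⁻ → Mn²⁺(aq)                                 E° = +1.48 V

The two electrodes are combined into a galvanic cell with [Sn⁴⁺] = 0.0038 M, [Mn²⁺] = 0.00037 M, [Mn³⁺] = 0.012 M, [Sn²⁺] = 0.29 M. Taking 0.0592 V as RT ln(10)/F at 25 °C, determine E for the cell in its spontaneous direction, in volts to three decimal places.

+1.475 V

Mn³⁺/Mn²⁺ is the cathode (higher E°), Sn⁴⁺/Sn²⁺ the anode: E°cell = +1.48 − (+0.15) = +1.33 V, n = 2.
Overall: 2 Mn³⁺(aq) + Sn²⁺(aq) → 2 Mn²⁺(aq) + Sn⁴⁺(aq)
Q = [Mn²⁺]^2·[Sn⁴⁺] / ([Mn³⁺]^2·[Sn²⁺]); log Q = -4.905.
E = E° − (0.0592/n) log Q = +1.33 − (0.0592/2)(-4.905) = +1.475 V.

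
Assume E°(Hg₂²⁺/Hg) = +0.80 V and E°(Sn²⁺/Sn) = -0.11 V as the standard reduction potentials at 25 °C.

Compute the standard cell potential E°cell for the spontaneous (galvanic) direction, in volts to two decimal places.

The Hg₂²⁺/Hg couple has the higher reduction potential, so it is the cathode; Sn²⁺/Sn is oxidised at the anode.
E°cell = E°(cathode) − E°(anode) = (+0.80) − (-0.11) = +0.91 V.
Since E°cell > 0, the reaction is spontaneous under standard conditions.

+0.91 V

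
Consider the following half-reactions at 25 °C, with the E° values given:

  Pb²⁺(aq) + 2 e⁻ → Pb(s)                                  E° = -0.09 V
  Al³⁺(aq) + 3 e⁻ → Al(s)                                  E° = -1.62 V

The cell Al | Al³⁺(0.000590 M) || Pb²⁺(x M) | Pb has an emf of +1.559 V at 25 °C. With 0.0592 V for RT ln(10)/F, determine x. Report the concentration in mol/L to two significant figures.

Pb²⁺/Pb is the cathode, Al³⁺/Al the anode: E°cell = +1.53 V, n = 6.
Overall reaction: 3 Pb²⁺(aq) + 2 Al(s) → 3 Pb(s) + 2 Al³⁺(aq); Q = [Al³⁺]^2/[Pb²⁺]^3.
From E = E° − (0.0592/n) log Q: log Q = (E° − E)·n/0.0592 = (+1.53 − (+1.559))·6/0.0592 = -2.9392.
So 3·log[Pb²⁺] = 2·log(0.00059) − log Q = -6.4583 − (-2.9392) = -3.5191; log[Pb²⁺] = -3.5191 / 3 = -1.1730; [Pb²⁺] = 10^(-1.1730) ≈ 0.067 M.

0.067 M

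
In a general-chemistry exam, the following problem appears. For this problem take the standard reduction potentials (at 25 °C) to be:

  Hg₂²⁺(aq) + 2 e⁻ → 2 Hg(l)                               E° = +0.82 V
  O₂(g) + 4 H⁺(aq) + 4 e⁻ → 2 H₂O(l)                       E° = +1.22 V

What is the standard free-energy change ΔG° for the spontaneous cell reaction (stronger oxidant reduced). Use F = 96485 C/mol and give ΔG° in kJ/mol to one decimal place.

O₂/H₂O (E° = +1.22 V) is the cathode; Hg₂²⁺/Hg (E° = +0.82 V) is the anode, so E°cell = +0.40 V.
Balancing electrons gives n = 4 (lcm of 4 and 2).
ΔG° = −nFE° = −(4)(96485)(+0.40) = -154,376 J = -154.4 kJ/mol.

-154.4 kJ/mol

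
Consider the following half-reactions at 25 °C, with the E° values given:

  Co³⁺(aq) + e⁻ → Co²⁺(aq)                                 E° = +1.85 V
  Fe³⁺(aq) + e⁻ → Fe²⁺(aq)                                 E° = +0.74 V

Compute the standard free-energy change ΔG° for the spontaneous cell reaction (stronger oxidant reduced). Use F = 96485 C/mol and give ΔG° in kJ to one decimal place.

-107.1 kJ

Co³⁺/Co²⁺ (E° = +1.85 V) is the cathode; Fe³⁺/Fe²⁺ (E° = +0.74 V) is the anode, so E°cell = +1.11 V.
Balancing electrons gives n = 1 (lcm of 1 and 1).
ΔG° = −nFE° = −(1)(96485)(+1.11) = -107,098 J = -107.1 kJ.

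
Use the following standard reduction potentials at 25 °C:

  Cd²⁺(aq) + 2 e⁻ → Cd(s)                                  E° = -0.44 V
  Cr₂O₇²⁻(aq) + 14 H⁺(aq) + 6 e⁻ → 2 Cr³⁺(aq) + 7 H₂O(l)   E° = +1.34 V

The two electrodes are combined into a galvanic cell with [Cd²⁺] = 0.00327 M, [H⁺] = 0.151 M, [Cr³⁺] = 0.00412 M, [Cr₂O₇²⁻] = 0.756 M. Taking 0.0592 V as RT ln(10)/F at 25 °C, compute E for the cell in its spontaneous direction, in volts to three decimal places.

+1.786 V

Cr₂O₇²⁻/Cr³⁺ is the cathode (higher E°), Cd²⁺/Cd the anode: E°cell = +1.34 − (-0.44) = +1.78 V, n = 6.
Overall: Cr₂O₇²⁻(aq) + 14 H⁺(aq) + 3 Cd(s) → 2 Cr³⁺(aq) + 7 H₂O(l) + 3 Cd²⁺(aq)
Q = [Cr³⁺]^2·[Cd²⁺]^3 / ([Cr₂O₇²⁻]·[H⁺]^14); log Q = -0.611.
E = E° − (0.0592/n) log Q = +1.78 − (0.0592/6)(-0.611) = +1.786 V.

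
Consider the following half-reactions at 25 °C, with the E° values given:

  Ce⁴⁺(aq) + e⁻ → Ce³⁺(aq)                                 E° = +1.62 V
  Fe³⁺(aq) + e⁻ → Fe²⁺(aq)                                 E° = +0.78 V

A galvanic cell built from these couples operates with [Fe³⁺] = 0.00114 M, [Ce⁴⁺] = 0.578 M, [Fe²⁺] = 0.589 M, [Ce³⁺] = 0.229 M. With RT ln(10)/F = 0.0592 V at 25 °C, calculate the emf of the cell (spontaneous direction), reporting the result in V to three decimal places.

Ce⁴⁺/Ce³⁺ is the cathode (higher E°), Fe³⁺/Fe²⁺ the anode: E°cell = +1.62 − (+0.78) = +0.84 V, n = 1.
Overall: Ce⁴⁺(aq) + Fe²⁺(aq) → Ce³⁺(aq) + Fe³⁺(aq)
Q = [Ce³⁺]·[Fe³⁺] / ([Ce⁴⁺]·[Fe²⁺]); log Q = -3.115.
E = E° − (0.0592/n) log Q = +0.84 − (0.0592/1)(-3.115) = +1.024 V.

+1.024 V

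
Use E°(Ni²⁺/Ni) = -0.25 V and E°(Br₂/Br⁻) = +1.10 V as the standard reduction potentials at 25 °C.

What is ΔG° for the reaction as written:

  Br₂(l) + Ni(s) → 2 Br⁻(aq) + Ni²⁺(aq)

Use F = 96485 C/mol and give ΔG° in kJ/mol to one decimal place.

-260.5 kJ/mol

As written, Br₂/Br⁻ is reduced (cathode) and Ni²⁺/Ni is oxidised (anode), so E°cell = (+1.10) − (-0.25) = +1.35 V.
Balancing electrons gives n = 2.
ΔG° = −nFE° = −(2)(96485)(+1.35) = -260,510 J = -260.5 kJ/mol.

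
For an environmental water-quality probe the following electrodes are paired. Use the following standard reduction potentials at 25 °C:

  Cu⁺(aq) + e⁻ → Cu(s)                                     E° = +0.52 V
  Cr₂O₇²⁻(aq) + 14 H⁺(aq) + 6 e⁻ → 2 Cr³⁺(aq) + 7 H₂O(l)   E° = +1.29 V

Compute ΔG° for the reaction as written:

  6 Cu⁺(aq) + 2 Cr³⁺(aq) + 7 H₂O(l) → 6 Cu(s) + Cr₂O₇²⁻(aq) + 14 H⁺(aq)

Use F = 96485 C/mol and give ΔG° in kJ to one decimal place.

As written, Cu⁺/Cu is reduced (cathode) and Cr₂O₇²⁻/Cr³⁺ is oxidised (anode), so E°cell = (+0.52) − (+1.29) = -0.77 V.
Balancing electrons gives n = 6.
ΔG° = −nFE° = −(6)(96485)(-0.77) = 445,761 J = +445.8 kJ.

+445.8 kJ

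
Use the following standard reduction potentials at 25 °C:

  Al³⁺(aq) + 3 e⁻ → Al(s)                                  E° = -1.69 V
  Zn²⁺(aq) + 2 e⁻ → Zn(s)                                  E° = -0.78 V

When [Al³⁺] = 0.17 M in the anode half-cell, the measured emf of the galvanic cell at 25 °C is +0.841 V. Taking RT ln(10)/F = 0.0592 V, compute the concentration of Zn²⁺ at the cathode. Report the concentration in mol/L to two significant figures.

0.0014 M

Zn²⁺/Zn is the cathode, Al³⁺/Al the anode: E°cell = +0.91 V, n = 6.
Overall reaction: 3 Zn²⁺(aq) + 2 Al(s) → 3 Zn(s) + 2 Al³⁺(aq); Q = [Al³⁺]^2/[Zn²⁺]^3.
From E = E° − (0.0592/n) log Q: log Q = (E° − E)·n/0.0592 = (+0.91 − (+0.841))·6/0.0592 = 6.9932.
So 3·log[Zn²⁺] = 2·log(0.17) − log Q = -1.5391 − (6.9932) = -8.5323; log[Zn²⁺] = -8.5323 / 3 = -2.8441; [Zn²⁺] = 10^(-2.8441) ≈ 0.0014 M.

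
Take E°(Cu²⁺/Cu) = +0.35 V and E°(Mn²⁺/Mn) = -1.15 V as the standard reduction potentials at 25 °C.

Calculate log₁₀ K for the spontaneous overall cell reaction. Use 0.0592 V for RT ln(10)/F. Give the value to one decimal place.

50.7

Cathode: Cu²⁺/Cu; anode: Mn²⁺/Mn. E°cell = +1.50 V, n = 2.
log K = nE°cell / 0.0592 = (2)(+1.50) / 0.0592 = 50.7.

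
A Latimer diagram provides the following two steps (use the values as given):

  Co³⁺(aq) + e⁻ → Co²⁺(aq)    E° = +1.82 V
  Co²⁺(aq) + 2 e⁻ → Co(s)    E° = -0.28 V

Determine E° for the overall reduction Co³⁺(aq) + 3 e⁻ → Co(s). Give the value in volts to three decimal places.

+0.420 V

Since ΔG° = −nFE° is additive over sequential reductions, n₃E°₃ = n₁E°₁ + n₂E°₂.
E°₃ = (1×+1.82 + 2×-0.28) / 3 = (+1.260) / 3 = +0.420 V.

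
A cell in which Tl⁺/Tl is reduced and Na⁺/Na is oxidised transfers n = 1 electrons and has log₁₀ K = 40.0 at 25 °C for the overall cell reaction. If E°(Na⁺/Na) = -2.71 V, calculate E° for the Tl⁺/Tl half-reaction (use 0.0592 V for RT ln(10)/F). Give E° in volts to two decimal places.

E°cell = (0.0592/n)·log K = (0.0592/1)(40.0) = +2.368 V.
Since Tl⁺/Tl is the cathode and Na⁺/Na the anode, E°cell = E°(Tl⁺/Tl) − E°(Na⁺/Na).
So E°(Tl⁺/Tl) = E°cell + E°(Na⁺/Na) = +2.368 + (-2.71) = -0.34 V.

-0.34 V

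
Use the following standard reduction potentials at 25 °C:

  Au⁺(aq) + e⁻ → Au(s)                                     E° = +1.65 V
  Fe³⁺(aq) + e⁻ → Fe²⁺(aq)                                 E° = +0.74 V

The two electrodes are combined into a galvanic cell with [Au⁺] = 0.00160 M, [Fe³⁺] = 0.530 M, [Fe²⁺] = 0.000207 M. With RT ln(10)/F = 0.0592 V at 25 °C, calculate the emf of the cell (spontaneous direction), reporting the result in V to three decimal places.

+0.543 V

Au⁺/Au is the cathode (higher E°), Fe³⁺/Fe²⁺ the anode: E°cell = +1.65 − (+0.74) = +0.91 V, n = 1.
Overall: Au⁺(aq) + Fe²⁺(aq) → Au(s) + Fe³⁺(aq)
Q = [Fe³⁺] / ([Au⁺]·[Fe²⁺]); log Q = 6.204.
E = E° − (0.0592/n) log Q = +0.91 − (0.0592/1)(6.204) = +0.543 V.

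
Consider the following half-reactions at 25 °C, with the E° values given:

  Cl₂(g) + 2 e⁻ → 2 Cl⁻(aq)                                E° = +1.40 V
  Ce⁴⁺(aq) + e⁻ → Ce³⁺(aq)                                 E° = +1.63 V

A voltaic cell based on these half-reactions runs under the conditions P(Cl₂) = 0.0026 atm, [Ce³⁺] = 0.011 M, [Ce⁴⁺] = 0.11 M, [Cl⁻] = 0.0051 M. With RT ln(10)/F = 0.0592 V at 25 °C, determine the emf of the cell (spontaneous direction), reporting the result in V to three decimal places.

Ce⁴⁺/Ce³⁺ is the cathode (higher E°), Cl₂/Cl⁻ the anode: E°cell = +1.63 − (+1.40) = +0.23 V, n = 2.
Overall: 2 Ce⁴⁺(aq) + 2 Cl⁻(aq) → 2 Ce³⁺(aq) + Cl₂(g)
Q = [Ce³⁺]^2·P(Cl₂) / ([Ce⁴⁺]^2·[Cl⁻]^2); log Q = -0.000.
E = E° − (0.0592/n) log Q = +0.23 − (0.0592/2)(-0.000) = +0.230 V.

+0.230 V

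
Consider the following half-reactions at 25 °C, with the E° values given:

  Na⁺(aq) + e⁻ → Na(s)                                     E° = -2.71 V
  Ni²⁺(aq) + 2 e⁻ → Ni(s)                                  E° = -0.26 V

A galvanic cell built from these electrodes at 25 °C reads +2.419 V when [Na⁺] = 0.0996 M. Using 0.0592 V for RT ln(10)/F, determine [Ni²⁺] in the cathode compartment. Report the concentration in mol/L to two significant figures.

0.00089 M

Ni²⁺/Ni is the cathode, Na⁺/Na the anode: E°cell = +2.45 V, n = 2.
Overall reaction: Ni²⁺(aq) + 2 Na(s) → Ni(s) + 2 Na⁺(aq); Q = [Na⁺]^2/[Ni²⁺]^1.
From E = E° − (0.0592/n) log Q: log Q = (E° − E)·n/0.0592 = (+2.45 − (+2.419))·2/0.0592 = 1.0473.
So 1·log[Ni²⁺] = 2·log(0.0996) − log Q = -2.0035 − (1.0473) = -3.0508; [Ni²⁺] = 10^(-3.0508) ≈ 0.00089 M.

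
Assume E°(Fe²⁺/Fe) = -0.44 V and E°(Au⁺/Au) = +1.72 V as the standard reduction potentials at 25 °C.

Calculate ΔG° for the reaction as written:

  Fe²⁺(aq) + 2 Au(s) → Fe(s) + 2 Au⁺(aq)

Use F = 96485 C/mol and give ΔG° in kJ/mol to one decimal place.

As written, Fe²⁺/Fe is reduced (cathode) and Au⁺/Au is oxidised (anode), so E°cell = (-0.44) − (+1.72) = -2.16 V.
Balancing electrons gives n = 2.
ΔG° = −nFE° = −(2)(96485)(-2.16) = 416,815 J = +416.8 kJ/mol.

+416.8 kJ/mol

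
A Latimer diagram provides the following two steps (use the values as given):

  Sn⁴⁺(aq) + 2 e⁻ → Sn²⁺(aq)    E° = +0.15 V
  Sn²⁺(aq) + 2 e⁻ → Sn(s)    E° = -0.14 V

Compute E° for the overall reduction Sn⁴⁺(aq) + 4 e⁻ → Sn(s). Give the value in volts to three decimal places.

+0.005 V

Standard free energies of sequential steps add: ΔG°₃ = ΔG°₁ + ΔG°₂, so n₃E°₃ = n₁E°₁ + n₂E°₂.
E°₃ = (2×+0.15 + 2×-0.14) / 4 = (+0.020) / 4 = +0.005 V.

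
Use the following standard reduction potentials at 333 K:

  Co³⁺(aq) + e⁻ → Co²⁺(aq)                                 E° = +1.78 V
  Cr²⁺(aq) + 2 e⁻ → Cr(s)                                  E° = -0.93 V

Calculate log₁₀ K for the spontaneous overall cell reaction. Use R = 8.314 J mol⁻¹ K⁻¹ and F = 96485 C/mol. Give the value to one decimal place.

Cathode: Co³⁺/Co²⁺; anode: Cr²⁺/Cr. E°cell = (+1.78) − (-0.93) = +2.71 V, with n = 2.
ΔG° = −nFE° = −RT ln K, so ln K = nFE°/(RT) = (2)(96485)(+2.71) / ((8.314)(333)) = 188.888.
log₁₀ K = 188.888 / ln 10 = 82.0.

82.0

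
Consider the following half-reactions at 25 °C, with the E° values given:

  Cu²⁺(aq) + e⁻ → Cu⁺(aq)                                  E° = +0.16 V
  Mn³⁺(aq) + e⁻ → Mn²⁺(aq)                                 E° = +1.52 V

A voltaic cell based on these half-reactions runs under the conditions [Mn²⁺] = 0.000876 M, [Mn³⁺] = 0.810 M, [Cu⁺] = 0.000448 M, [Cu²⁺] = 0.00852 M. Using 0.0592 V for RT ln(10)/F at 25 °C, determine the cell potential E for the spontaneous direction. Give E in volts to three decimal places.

Mn³⁺/Mn²⁺ is the cathode (higher E°), Cu²⁺/Cu⁺ the anode: E°cell = +1.52 − (+0.16) = +1.36 V, n = 1.
Overall: Mn³⁺(aq) + Cu⁺(aq) → Mn²⁺(aq) + Cu²⁺(aq)
Q = [Mn²⁺]·[Cu²⁺] / ([Mn³⁺]·[Cu⁺]); log Q = -1.687.
E = E° − (0.0592/n) log Q = +1.36 − (0.0592/1)(-1.687) = +1.460 V.

+1.460 V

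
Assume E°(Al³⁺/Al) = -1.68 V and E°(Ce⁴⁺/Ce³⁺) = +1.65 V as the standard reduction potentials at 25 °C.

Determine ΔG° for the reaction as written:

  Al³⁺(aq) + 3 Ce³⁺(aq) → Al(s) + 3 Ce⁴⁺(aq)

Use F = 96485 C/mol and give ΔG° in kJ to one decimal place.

+963.9 kJ

As written, Al³⁺/Al is reduced (cathode) and Ce⁴⁺/Ce³⁺ is oxidised (anode), so E°cell = (-1.68) − (+1.65) = -3.33 V.
Balancing electrons gives n = 3.
ΔG° = −nFE° = −(3)(96485)(-3.33) = 963,885 J = +963.9 kJ.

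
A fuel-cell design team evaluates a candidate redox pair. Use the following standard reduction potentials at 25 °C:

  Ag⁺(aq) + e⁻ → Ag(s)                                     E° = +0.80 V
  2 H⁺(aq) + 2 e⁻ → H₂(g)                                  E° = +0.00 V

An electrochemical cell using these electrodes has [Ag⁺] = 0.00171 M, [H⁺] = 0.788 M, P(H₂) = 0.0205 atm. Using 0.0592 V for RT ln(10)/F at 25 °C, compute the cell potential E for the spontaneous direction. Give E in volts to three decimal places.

Ag⁺/Ag is the cathode (higher E°), H⁺/H₂ the anode: E°cell = +0.80 − (+0.00) = +0.80 V, n = 2.
Overall: 2 Ag⁺(aq) + H₂(g) → 2 Ag(s) + 2 H⁺(aq)
Q = [H⁺]^2 / ([Ag⁺]^2·P(H₂)); log Q = 7.015.
E = E° − (0.0592/n) log Q = +0.80 − (0.0592/2)(7.015) = +0.592 V.

+0.592 V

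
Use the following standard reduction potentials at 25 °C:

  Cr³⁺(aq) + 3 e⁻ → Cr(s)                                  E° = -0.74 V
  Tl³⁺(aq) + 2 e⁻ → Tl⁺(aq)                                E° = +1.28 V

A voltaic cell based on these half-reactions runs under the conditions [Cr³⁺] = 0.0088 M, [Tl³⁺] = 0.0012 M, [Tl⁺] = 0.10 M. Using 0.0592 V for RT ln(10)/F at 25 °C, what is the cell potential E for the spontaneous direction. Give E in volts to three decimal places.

Tl³⁺/Tl⁺ is the cathode (higher E°), Cr³⁺/Cr the anode: E°cell = +1.28 − (-0.74) = +2.02 V, n = 6.
Overall: 3 Tl³⁺(aq) + 2 Cr(s) → 3 Tl⁺(aq) + 2 Cr³⁺(aq)
Q = [Tl⁺]^3·[Cr³⁺]^2 / ([Tl³⁺]^3); log Q = 1.651.
E = E° − (0.0592/n) log Q = +2.02 − (0.0592/6)(1.651) = +2.004 V.

+2.004 V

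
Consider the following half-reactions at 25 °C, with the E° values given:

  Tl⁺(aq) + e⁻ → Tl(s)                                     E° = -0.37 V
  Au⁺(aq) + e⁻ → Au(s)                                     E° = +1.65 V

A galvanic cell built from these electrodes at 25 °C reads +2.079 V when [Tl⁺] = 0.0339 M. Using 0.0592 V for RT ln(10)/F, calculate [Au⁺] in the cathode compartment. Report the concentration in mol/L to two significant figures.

Au⁺/Au is the cathode, Tl⁺/Tl the anode: E°cell = +2.02 V, n = 1.
Overall reaction: Au⁺(aq) + Tl(s) → Au(s) + Tl⁺(aq); Q = [Tl⁺]^1/[Au⁺]^1.
From E = E° − (0.0592/n) log Q: log Q = (E° − E)·n/0.0592 = (+2.02 − (+2.079))·1/0.0592 = -0.9966.
So 1·log[Au⁺] = 1·log(0.0339) − log Q = -1.4698 − (-0.9966) = -0.4732; [Au⁺] = 10^(-0.4732) ≈ 0.34 M.

0.34 M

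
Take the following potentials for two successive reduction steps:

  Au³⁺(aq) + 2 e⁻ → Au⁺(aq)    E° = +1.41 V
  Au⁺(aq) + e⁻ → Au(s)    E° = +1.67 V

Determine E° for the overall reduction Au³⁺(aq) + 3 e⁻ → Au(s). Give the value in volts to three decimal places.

+1.497 V

Since ΔG° = −nFE° is additive over sequential reductions, n₃E°₃ = n₁E°₁ + n₂E°₂.
E°₃ = (2×+1.41 + 1×+1.67) / 3 = (+4.490) / 3 = +1.497 V.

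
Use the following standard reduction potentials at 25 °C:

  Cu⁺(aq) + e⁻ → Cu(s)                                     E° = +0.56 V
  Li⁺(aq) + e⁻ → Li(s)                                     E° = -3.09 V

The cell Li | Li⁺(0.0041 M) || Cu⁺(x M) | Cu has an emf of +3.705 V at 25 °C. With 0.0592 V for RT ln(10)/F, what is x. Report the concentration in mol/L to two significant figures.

Cu⁺/Cu is the cathode, Li⁺/Li the anode: E°cell = +3.65 V, n = 1.
Overall reaction: Cu⁺(aq) + Li(s) → Cu(s) + Li⁺(aq); Q = [Li⁺]^1/[Cu⁺]^1.
From E = E° − (0.0592/n) log Q: log Q = (E° − E)·n/0.0592 = (+3.65 − (+3.705))·1/0.0592 = -0.9291.
So 1·log[Cu⁺] = 1·log(0.0041) − log Q = -2.3872 − (-0.9291) = -1.4581; [Cu⁺] = 10^(-1.4581) ≈ 0.035 M.

0.035 M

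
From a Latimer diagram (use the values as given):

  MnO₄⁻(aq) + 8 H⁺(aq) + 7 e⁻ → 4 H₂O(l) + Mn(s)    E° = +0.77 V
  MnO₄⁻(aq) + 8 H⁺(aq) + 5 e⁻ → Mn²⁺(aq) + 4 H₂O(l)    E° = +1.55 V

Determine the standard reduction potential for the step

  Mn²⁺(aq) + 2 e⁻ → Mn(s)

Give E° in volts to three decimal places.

Sequential free energies add, so n₃E°₃ = n₁E°₁ + n₂E°₂.
With n₃ = 7, and the known step contributing 5×(+1.55) V, the unknown satisfies 2·E° = 7×(+0.77) − 5×(+1.55) = -2.360.
E° = -2.360 / 2 = -1.180 V.

-1.180 V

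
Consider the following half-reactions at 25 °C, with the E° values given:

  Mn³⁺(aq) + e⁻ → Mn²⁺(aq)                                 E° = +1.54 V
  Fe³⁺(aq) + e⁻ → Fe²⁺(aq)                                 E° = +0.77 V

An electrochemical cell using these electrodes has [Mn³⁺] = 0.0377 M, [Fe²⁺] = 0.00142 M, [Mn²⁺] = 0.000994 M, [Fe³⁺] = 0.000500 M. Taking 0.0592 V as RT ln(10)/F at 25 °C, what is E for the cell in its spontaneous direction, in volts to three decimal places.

Mn³⁺/Mn²⁺ is the cathode (higher E°), Fe³⁺/Fe²⁺ the anode: E°cell = +1.54 − (+0.77) = +0.77 V, n = 1.
Overall: Mn³⁺(aq) + Fe²⁺(aq) → Mn²⁺(aq) + Fe³⁺(aq)
Q = [Mn²⁺]·[Fe³⁺] / ([Mn³⁺]·[Fe²⁺]); log Q = -2.032.
E = E° − (0.0592/n) log Q = +0.77 − (0.0592/1)(-2.032) = +0.890 V.

+0.890 V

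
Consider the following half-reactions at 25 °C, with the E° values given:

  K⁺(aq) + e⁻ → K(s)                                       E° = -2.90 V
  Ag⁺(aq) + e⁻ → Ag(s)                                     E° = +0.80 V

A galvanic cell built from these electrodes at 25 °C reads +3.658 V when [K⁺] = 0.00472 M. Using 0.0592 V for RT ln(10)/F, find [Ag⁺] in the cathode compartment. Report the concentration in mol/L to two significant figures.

Ag⁺/Ag is the cathode, K⁺/K the anode: E°cell = +3.70 V, n = 1.
Overall reaction: Ag⁺(aq) + K(s) → Ag(s) + K⁺(aq); Q = [K⁺]^1/[Ag⁺]^1.
From E = E° − (0.0592/n) log Q: log Q = (E° − E)·n/0.0592 = (+3.70 − (+3.658))·1/0.0592 = 0.7095.
So 1·log[Ag⁺] = 1·log(0.00472) − log Q = -2.3261 − (0.7095) = -3.0356; [Ag⁺] = 10^(-3.0356) ≈ 0.00092 M.

0.00092 M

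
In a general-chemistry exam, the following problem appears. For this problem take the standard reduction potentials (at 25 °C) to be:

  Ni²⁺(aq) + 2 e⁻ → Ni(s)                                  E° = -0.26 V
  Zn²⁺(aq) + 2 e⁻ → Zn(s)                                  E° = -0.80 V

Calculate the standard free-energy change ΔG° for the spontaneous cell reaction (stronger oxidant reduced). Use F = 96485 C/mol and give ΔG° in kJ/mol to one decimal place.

Ni²⁺/Ni (E° = -0.26 V) is the cathode; Zn²⁺/Zn (E° = -0.80 V) is the anode, so E°cell = +0.54 V.
Balancing electrons gives n = 2 (lcm of 2 and 2).
ΔG° = −nFE° = −(2)(96485)(+0.54) = -104,204 J = -104.2 kJ/mol.

-104.2 kJ/mol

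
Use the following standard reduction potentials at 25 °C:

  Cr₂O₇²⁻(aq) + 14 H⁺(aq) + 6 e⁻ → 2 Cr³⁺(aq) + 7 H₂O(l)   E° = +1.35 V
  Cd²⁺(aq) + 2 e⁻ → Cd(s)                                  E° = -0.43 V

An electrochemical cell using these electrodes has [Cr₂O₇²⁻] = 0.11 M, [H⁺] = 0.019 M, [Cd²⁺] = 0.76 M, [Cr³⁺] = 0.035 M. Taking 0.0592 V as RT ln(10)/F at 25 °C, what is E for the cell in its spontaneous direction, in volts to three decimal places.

+1.565 V

Cr₂O₇²⁻/Cr³⁺ is the cathode (higher E°), Cd²⁺/Cd the anode: E°cell = +1.35 − (-0.43) = +1.78 V, n = 6.
Overall: Cr₂O₇²⁻(aq) + 14 H⁺(aq) + 3 Cd(s) → 2 Cr³⁺(aq) + 7 H₂O(l) + 3 Cd²⁺(aq)
Q = [Cr³⁺]^2·[Cd²⁺]^3 / ([Cr₂O₇²⁻]·[H⁺]^14); log Q = 21.787.
E = E° − (0.0592/n) log Q = +1.78 − (0.0592/6)(21.787) = +1.565 V.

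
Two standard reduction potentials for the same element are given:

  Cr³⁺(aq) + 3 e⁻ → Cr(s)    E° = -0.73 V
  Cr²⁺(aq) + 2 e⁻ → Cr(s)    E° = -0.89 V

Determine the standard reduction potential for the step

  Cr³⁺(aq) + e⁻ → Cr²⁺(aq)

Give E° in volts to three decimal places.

-0.410 V

Sequential free energies add, so n₃E°₃ = n₁E°₁ + n₂E°₂.
With n₃ = 3, and the known step contributing 2×(-0.89) V, the unknown satisfies 1·E° = 3×(-0.73) − 2×(-0.89) = -0.410.
E° = -0.410 / 1 = -0.410 V.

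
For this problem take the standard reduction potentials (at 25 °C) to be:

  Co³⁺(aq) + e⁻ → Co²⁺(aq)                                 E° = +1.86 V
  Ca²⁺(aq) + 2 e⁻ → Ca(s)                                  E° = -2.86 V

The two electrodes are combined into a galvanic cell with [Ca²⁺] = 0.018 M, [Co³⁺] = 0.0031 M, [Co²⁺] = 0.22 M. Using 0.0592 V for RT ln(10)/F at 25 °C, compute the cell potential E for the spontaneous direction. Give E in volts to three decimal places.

Co³⁺/Co²⁺ is the cathode (higher E°), Ca²⁺/Ca the anode: E°cell = +1.86 − (-2.86) = +4.72 V, n = 2.
Overall: 2 Co³⁺(aq) + Ca(s) → 2 Co²⁺(aq) + Ca²⁺(aq)
Q = [Co²⁺]^2·[Ca²⁺] / ([Co³⁺]^2); log Q = 1.957.
E = E° − (0.0592/n) log Q = +4.72 − (0.0592/2)(1.957) = +4.662 V.

+4.662 V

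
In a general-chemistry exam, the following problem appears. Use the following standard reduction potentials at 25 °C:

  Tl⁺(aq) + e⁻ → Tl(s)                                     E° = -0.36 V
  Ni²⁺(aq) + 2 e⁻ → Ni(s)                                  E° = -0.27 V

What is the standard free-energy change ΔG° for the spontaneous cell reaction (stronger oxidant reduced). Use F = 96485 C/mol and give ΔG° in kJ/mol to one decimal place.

Ni²⁺/Ni (E° = -0.27 V) is the cathode; Tl⁺/Tl (E° = -0.36 V) is the anode, so E°cell = +0.09 V.
Balancing electrons gives n = 2 (lcm of 2 and 1).
ΔG° = −nFE° = −(2)(96485)(+0.09) = -17,367 J = -17.4 kJ/mol.

-17.4 kJ/mol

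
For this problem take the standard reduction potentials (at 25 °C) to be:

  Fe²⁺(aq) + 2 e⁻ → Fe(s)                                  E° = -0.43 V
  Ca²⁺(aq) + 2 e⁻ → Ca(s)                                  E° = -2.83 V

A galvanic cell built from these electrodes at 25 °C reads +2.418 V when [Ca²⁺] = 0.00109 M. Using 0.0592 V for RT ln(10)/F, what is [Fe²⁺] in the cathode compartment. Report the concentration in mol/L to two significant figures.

Fe²⁺/Fe is the cathode, Ca²⁺/Ca the anode: E°cell = +2.40 V, n = 2.
Overall reaction: Fe²⁺(aq) + Ca(s) → Fe(s) + Ca²⁺(aq); Q = [Ca²⁺]^1/[Fe²⁺]^1.
From E = E° − (0.0592/n) log Q: log Q = (E° − E)·n/0.0592 = (+2.40 − (+2.418))·2/0.0592 = -0.6081.
So 1·log[Fe²⁺] = 1·log(0.00109) − log Q = -2.9626 − (-0.6081) = -2.3545; [Fe²⁺] = 10^(-2.3545) ≈ 0.0044 M.

0.0044 M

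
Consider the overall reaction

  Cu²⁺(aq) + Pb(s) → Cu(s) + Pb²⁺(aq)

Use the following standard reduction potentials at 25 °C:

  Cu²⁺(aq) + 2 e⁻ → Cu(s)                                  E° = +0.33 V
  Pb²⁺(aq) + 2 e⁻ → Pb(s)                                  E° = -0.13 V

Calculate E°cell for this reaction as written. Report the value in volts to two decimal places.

The Cu²⁺/Cu couple has the higher reduction potential, so it is the cathode; Pb²⁺/Pb is oxidised at the anode.
E°cell = E°(cathode) − E°(anode) = (+0.33) − (-0.13) = +0.46 V.

+0.46 V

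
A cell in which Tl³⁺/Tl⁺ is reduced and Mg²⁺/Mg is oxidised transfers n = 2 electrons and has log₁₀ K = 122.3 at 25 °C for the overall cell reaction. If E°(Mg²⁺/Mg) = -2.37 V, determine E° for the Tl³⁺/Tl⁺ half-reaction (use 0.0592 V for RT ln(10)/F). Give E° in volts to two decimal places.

E°cell = (0.0592/n)·log K = (0.0592/2)(122.3) = +3.620 V.
Since Tl³⁺/Tl⁺ is the cathode and Mg²⁺/Mg the anode, E°cell = E°(Tl³⁺/Tl⁺) − E°(Mg²⁺/Mg).
So E°(Tl³⁺/Tl⁺) = E°cell + E°(Mg²⁺/Mg) = +3.620 + (-2.37) = +1.25 V.

+1.25 V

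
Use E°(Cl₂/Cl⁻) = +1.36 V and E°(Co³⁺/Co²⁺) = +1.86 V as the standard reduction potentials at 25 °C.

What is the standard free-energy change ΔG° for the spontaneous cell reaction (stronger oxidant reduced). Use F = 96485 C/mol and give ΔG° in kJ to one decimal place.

-96.5 kJ

Co³⁺/Co²⁺ (E° = +1.86 V) is the cathode; Cl₂/Cl⁻ (E° = +1.36 V) is the anode, so E°cell = +0.50 V.
Balancing electrons gives n = 2 (lcm of 1 and 2).
ΔG° = −nFE° = −(2)(96485)(+0.50) = -96,485 J = -96.5 kJ.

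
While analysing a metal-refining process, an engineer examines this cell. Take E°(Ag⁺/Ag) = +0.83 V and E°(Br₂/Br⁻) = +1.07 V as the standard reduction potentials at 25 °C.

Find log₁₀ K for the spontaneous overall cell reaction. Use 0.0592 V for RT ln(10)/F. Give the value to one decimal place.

8.1

Cathode: Br₂/Br⁻; anode: Ag⁺/Ag. E°cell = +0.24 V, n = 2.
log K = nE°cell / 0.0592 = (2)(+0.24) / 0.0592 = 8.1.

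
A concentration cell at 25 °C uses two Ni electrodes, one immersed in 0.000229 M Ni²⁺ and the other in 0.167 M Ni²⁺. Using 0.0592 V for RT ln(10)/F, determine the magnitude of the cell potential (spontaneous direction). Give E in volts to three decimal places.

+0.085 V

For a concentration cell E°cell = 0. The 0.167 M side is the cathode (reduction is favoured where [Ni²⁺] is higher).
With n = 2, E = −(0.0592/2) log([Ni²⁺]ₐₙ/[Ni²⁺]꜀ₐₜ) = −(0.0592/2) log(0.000229/0.167) = −(0.0592/2)(-2.863) = +0.085 V.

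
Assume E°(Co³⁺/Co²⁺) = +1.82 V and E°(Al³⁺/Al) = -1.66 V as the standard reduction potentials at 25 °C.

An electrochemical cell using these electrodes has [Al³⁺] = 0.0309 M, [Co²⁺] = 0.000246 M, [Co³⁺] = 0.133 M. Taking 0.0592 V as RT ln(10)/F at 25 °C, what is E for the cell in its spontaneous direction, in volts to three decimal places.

+3.672 V

Co³⁺/Co²⁺ is the cathode (higher E°), Al³⁺/Al the anode: E°cell = +1.82 − (-1.66) = +3.48 V, n = 3.
Overall: 3 Co³⁺(aq) + Al(s) → 3 Co²⁺(aq) + Al³⁺(aq)
Q = [Co²⁺]^3·[Al³⁺] / ([Co³⁺]^3); log Q = -9.709.
E = E° − (0.0592/n) log Q = +3.48 − (0.0592/3)(-9.709) = +3.672 V.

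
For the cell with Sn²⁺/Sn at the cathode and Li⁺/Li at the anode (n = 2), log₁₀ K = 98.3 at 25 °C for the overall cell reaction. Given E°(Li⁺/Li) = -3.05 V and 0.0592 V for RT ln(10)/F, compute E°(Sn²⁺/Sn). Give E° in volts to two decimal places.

E°cell = (0.0592/n)·log K = (0.0592/2)(98.3) = +2.910 V.
Since Sn²⁺/Sn is the cathode and Li⁺/Li the anode, E°cell = E°(Sn²⁺/Sn) − E°(Li⁺/Li).
So E°(Sn²⁺/Sn) = E°cell + E°(Li⁺/Li) = +2.910 + (-3.05) = -0.14 V.

-0.14 V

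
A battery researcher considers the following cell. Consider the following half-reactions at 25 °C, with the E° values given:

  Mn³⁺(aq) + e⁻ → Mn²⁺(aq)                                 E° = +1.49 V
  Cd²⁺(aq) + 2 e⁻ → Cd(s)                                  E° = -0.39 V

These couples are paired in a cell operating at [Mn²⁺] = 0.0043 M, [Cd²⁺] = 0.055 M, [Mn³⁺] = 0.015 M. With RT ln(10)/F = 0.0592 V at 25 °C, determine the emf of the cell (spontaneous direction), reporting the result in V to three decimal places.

Mn³⁺/Mn²⁺ is the cathode (higher E°), Cd²⁺/Cd the anode: E°cell = +1.49 − (-0.39) = +1.88 V, n = 2.
Overall: 2 Mn³⁺(aq) + Cd(s) → 2 Mn²⁺(aq) + Cd²⁺(aq)
Q = [Mn²⁺]^2·[Cd²⁺] / ([Mn³⁺]^2); log Q = -2.345.
E = E° − (0.0592/n) log Q = +1.88 − (0.0592/2)(-2.345) = +1.949 V.

+1.949 V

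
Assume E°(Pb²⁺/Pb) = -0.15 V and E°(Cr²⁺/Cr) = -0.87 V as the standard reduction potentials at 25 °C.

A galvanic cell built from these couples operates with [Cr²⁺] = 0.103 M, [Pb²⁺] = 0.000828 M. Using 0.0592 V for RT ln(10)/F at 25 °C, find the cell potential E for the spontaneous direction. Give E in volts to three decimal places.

+0.658 V

Pb²⁺/Pb is the cathode (higher E°), Cr²⁺/Cr the anode: E°cell = -0.15 − (-0.87) = +0.72 V, n = 2.
Overall: Pb²⁺(aq) + Cr(s) → Pb(s) + Cr²⁺(aq)
Q = [Cr²⁺] / ([Pb²⁺]); log Q = 2.095.
E = E° − (0.0592/n) log Q = +0.72 − (0.0592/2)(2.095) = +0.658 V.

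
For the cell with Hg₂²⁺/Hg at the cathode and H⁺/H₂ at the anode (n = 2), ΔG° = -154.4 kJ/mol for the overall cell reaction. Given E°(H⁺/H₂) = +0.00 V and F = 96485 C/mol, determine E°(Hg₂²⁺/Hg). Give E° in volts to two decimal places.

+0.80 V

E°cell = −ΔG°/(nF) = −(-154.4×10³)/((2)(96485)) = +0.800 V.
Since Hg₂²⁺/Hg is the cathode and H⁺/H₂ the anode, E°cell = E°(Hg₂²⁺/Hg) − E°(H⁺/H₂).
So E°(Hg₂²⁺/Hg) = E°cell + E°(H⁺/H₂) = +0.800 + (+0.00) = +0.80 V.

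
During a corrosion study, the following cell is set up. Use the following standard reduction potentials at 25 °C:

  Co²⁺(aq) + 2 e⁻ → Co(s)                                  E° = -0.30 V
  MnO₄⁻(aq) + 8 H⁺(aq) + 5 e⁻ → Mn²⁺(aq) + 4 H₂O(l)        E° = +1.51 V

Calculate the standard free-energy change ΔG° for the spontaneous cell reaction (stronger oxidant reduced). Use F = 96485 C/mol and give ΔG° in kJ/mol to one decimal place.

MnO₄⁻/Mn²⁺ (E° = +1.51 V) is the cathode; Co²⁺/Co (E° = -0.30 V) is the anode, so E°cell = +1.81 V.
Balancing electrons gives n = 10 (lcm of 5 and 2).
ΔG° = −nFE° = −(10)(96485)(+1.81) = -1,746,378 J = -1746.4 kJ/mol.

-1746.4 kJ/mol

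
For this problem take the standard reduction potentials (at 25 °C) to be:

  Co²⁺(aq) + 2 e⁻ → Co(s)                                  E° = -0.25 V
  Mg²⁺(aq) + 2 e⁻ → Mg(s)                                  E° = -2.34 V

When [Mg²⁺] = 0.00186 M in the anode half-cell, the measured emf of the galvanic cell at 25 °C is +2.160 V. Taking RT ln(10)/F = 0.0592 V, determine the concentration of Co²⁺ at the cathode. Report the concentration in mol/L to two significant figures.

0.43 M

Co²⁺/Co is the cathode, Mg²⁺/Mg the anode: E°cell = +2.09 V, n = 2.
Overall reaction: Co²⁺(aq) + Mg(s) → Co(s) + Mg²⁺(aq); Q = [Mg²⁺]^1/[Co²⁺]^1.
From E = E° − (0.0592/n) log Q: log Q = (E° − E)·n/0.0592 = (+2.09 − (+2.160))·2/0.0592 = -2.3649.
So 1·log[Co²⁺] = 1·log(0.00186) − log Q = -2.7305 − (-2.3649) = -0.3656; [Co²⁺] = 10^(-0.3656) ≈ 0.43 M.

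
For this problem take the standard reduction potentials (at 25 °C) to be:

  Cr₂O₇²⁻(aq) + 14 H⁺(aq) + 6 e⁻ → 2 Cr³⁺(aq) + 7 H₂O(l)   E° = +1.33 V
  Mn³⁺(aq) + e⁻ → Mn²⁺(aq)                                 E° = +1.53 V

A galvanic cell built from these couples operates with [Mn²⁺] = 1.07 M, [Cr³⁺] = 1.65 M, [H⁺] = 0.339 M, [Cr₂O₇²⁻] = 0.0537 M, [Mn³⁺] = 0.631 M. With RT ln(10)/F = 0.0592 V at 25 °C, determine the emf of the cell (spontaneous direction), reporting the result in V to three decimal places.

Mn³⁺/Mn²⁺ is the cathode (higher E°), Cr₂O₇²⁻/Cr³⁺ the anode: E°cell = +1.53 − (+1.33) = +0.20 V, n = 6.
Overall: 6 Mn³⁺(aq) + 2 Cr³⁺(aq) + 7 H₂O(l) → 6 Mn²⁺(aq) + Cr₂O₇²⁻(aq) + 14 H⁺(aq)
Q = [Mn²⁺]^6·[Cr₂O₇²⁻]·[H⁺]^14 / ([Mn³⁺]^6·[Cr³⁺]^2); log Q = -6.906.
E = E° − (0.0592/n) log Q = +0.20 − (0.0592/6)(-6.906) = +0.268 V.

+0.268 V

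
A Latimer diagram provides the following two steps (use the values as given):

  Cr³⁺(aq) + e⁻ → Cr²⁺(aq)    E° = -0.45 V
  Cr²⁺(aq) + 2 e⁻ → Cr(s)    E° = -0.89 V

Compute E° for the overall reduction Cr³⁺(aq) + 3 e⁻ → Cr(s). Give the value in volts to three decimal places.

Since ΔG° = −nFE° is additive over sequential reductions, n₃E°₃ = n₁E°₁ + n₂E°₂.
E°₃ = (1×-0.45 + 2×-0.89) / 3 = (-2.230) / 3 = -0.743 V.
E° values themselves are not directly additive — weighting by electron count is essential.

-0.743 V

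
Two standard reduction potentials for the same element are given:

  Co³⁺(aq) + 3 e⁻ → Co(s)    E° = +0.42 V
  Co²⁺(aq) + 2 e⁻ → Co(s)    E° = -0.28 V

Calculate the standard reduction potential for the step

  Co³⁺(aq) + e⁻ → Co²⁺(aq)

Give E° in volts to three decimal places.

+1.820 V

Sequential free energies add, so n₃E°₃ = n₁E°₁ + n₂E°₂.
With n₃ = 3, and the known step contributing 2×(-0.28) V, the unknown satisfies 1·E° = 3×(+0.42) − 2×(-0.28) = +1.820.
E° = +1.820 / 1 = +1.820 V.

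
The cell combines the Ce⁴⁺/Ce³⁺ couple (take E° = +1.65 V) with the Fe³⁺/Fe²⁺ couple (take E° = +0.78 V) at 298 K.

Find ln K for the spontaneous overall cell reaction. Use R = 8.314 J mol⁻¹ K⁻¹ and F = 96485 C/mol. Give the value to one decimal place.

Cathode: Ce⁴⁺/Ce³⁺; anode: Fe³⁺/Fe²⁺. E°cell = (+1.65) − (+0.78) = +0.87 V, with n = 1.
ΔG° = −nFE° = −RT ln K, so ln K = nFE°/(RT) = (1)(96485)(+0.87) / ((8.314)(298)) = 33.881.

33.9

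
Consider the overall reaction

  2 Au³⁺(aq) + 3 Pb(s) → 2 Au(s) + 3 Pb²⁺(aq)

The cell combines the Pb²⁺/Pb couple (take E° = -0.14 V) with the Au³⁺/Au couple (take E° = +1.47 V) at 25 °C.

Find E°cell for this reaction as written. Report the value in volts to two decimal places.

The Au³⁺/Au couple has the higher reduction potential, so it is the cathode; Pb²⁺/Pb is oxidised at the anode.
E°cell = E°(cathode) − E°(anode) = (+1.47) − (-0.14) = +1.61 V.

+1.61 V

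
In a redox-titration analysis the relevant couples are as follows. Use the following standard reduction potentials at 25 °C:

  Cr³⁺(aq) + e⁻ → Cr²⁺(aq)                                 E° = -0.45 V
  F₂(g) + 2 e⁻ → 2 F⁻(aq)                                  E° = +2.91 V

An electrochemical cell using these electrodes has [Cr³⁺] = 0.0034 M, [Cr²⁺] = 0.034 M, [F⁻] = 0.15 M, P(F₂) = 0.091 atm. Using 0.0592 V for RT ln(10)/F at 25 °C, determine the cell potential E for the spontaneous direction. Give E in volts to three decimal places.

+3.437 V

F₂/F⁻ is the cathode (higher E°), Cr³⁺/Cr²⁺ the anode: E°cell = +2.91 − (-0.45) = +3.36 V, n = 2.
Overall: F₂(g) + 2 Cr²⁺(aq) → 2 F⁻(aq) + 2 Cr³⁺(aq)
Q = [F⁻]^2·[Cr³⁺]^2 / (P(F₂)·[Cr²⁺]^2); log Q = -2.607.
E = E° − (0.0592/n) log Q = +3.36 − (0.0592/2)(-2.607) = +3.437 V.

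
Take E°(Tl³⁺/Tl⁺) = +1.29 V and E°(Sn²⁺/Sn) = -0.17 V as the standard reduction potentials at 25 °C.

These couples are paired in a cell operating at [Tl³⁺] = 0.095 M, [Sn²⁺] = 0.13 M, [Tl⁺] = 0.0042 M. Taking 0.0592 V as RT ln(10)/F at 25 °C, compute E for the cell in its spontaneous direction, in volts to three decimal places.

+1.526 V

Tl³⁺/Tl⁺ is the cathode (higher E°), Sn²⁺/Sn the anode: E°cell = +1.29 − (-0.17) = +1.46 V, n = 2.
Overall: Tl³⁺(aq) + Sn(s) → Tl⁺(aq) + Sn²⁺(aq)
Q = [Tl⁺]·[Sn²⁺] / ([Tl³⁺]); log Q = -2.241.
E = E° − (0.0592/n) log Q = +1.46 − (0.0592/2)(-2.241) = +1.526 V.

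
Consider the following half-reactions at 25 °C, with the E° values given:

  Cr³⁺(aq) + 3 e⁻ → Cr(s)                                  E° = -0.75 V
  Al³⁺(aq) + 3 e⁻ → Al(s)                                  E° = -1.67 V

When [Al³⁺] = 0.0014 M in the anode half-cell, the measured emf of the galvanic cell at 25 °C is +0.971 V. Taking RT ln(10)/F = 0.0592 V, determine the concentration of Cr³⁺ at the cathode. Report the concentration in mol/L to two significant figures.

Cr³⁺/Cr is the cathode, Al³⁺/Al the anode: E°cell = +0.92 V, n = 3.
Overall reaction: Cr³⁺(aq) + Al(s) → Cr(s) + Al³⁺(aq); Q = [Al³⁺]^1/[Cr³⁺]^1.
From E = E° − (0.0592/n) log Q: log Q = (E° − E)·n/0.0592 = (+0.92 − (+0.971))·3/0.0592 = -2.5845.
So 1·log[Cr³⁺] = 1·log(0.0014) − log Q = -2.8539 − (-2.5845) = -0.2694; [Cr³⁺] = 10^(-0.2694) ≈ 0.54 M.

0.54 M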